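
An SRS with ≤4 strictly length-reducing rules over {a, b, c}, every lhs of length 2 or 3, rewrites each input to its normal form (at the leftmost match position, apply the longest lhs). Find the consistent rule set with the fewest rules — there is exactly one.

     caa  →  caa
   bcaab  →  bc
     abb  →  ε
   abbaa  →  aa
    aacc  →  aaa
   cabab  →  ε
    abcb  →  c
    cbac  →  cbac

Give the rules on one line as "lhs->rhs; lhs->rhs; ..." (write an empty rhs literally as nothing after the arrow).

  | caa
  | bcaab => bc
  | abb => ε
  | abbaa => aa

aab->; ab->c; abb->; cc->a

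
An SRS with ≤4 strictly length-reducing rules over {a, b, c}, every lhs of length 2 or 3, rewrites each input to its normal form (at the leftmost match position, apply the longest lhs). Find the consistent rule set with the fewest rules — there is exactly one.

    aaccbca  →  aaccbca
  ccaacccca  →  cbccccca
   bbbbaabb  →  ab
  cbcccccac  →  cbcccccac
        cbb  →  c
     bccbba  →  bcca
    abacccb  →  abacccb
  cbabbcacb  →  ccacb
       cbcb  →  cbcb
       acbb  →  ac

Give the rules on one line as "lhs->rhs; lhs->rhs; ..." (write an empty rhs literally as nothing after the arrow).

  | aaccbca
  | ccaacccca => cbccccca
  | bbbbaabb => bbaabb => aabb => ab
  | cbcccccac

abb->b; bb->; caa->bc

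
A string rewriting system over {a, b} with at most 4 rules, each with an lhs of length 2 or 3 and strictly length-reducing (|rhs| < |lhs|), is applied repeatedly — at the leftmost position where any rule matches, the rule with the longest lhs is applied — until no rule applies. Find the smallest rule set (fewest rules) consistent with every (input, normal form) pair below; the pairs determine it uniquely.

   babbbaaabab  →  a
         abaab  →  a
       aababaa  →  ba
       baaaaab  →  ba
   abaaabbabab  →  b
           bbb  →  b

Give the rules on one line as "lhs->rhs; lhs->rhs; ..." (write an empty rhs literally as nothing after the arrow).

  | babbbaaabab => babbaaabab => babaaabab => baaaabab => baabab => bbab => ab => a
  | abaab => aaab => ab => a
  | aababaa => babaa => baaa => ba
  | baaaaab => baaab => bab => ba

aa->; ab->a; bb->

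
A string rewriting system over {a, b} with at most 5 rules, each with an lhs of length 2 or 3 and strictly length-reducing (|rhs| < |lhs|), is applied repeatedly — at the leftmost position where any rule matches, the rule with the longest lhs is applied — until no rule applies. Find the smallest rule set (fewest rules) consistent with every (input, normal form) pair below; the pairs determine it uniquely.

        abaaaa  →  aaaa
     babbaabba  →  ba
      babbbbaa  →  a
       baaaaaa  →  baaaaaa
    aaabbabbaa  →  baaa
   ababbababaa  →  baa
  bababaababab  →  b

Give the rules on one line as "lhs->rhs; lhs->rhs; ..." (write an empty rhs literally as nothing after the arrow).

aab->; ab->; abb->ba; bba->

  | abaaaa => aaaa
  | babbaabba => bbaaabba => aabba => ba
  | babbbbaa => bbabbaa => bbaa => a
  | baaaaaa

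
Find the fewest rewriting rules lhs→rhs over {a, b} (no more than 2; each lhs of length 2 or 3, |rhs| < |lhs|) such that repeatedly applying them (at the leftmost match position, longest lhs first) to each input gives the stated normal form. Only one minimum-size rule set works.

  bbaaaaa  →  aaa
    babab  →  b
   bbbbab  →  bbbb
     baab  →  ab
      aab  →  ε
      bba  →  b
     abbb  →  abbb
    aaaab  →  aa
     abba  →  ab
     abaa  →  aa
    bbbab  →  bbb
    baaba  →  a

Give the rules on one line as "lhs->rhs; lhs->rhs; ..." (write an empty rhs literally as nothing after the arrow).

aab->; ba->

  | bbaaaaa => baaaa => aaa
  | babab => bab => b
  | bbbbab => bbbb
  | baab => ab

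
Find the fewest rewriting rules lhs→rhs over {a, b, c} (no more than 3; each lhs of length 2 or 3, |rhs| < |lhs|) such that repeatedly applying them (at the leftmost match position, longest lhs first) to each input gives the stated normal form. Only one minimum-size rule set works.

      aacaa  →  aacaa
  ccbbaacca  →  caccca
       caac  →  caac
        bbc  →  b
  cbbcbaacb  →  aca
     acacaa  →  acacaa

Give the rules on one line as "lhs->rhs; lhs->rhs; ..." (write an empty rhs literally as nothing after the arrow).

baa->c; bc->; cb->a

  | aacaa
  | ccbbaacca => cabaacca => caccca
  | caac
  | bbc => b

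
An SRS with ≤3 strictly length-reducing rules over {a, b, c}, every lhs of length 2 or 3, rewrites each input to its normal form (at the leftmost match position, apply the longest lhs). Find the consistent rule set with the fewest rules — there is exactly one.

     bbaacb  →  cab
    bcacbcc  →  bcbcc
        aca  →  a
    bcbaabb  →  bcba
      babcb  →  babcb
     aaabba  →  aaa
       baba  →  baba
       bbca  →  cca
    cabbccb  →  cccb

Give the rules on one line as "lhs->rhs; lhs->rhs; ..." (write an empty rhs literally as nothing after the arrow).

ac->; bb->c

  | bbaacb => caacb => cab
  | bcacbcc => bcbcc
  | aca => a
  | bcbaabb => bcbaac => bcba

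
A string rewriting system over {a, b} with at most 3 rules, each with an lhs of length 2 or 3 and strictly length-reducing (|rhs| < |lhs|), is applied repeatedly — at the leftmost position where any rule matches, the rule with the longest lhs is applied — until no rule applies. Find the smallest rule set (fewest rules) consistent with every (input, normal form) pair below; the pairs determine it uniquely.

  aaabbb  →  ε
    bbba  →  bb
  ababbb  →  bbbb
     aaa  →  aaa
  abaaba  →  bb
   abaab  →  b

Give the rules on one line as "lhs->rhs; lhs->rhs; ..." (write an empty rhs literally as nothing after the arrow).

ab->; aba->b; bba->b

  | aaabbb => aabb => ab => ε
  | bbba => bb
  | ababbb => bbbb
  | aaa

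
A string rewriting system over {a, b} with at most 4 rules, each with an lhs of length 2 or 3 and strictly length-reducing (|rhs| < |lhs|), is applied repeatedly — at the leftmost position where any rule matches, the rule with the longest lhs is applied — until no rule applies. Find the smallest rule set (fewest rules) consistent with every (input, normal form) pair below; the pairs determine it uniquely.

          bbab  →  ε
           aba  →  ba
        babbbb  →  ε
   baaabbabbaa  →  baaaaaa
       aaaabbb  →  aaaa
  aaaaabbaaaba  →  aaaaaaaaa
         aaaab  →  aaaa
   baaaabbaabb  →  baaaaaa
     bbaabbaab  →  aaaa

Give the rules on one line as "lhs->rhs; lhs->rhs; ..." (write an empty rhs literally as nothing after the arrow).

aab->aa; ab->; aba->ba; bb->

  | bbab => ab => ε
  | aba => ba
  | babbbb => bbbb => bb => ε
  | baaabbabbaa => baaababbaa => baaaabbaa => baaaabaa => baaaaaa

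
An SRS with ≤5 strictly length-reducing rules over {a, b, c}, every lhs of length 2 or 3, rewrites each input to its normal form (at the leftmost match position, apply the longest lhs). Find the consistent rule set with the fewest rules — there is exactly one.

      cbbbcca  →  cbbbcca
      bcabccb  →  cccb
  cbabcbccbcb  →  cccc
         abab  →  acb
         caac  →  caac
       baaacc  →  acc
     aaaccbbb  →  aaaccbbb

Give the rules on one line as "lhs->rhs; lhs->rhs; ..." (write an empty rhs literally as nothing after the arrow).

ba->c; baa->; bcb->; cab->a

  | cbbbcca
  | bcabccb => baccb => cccb
  | cbabcbccbcb => ccbcbccbcb => ccccbcb => cccc
  | abab => acb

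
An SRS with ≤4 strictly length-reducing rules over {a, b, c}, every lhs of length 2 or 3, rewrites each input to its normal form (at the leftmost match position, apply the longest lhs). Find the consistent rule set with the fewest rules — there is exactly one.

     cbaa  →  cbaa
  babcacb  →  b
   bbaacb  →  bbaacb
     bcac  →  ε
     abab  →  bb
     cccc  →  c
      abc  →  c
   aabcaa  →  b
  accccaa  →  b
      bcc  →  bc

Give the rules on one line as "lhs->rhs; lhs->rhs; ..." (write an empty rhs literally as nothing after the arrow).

  | cbaa
  | babcacb => bccacb => bcacb => bbcb => b
  | bbaacb
  | bcac => bbc => ε

ab->c; bbc->; ca->b; cc->c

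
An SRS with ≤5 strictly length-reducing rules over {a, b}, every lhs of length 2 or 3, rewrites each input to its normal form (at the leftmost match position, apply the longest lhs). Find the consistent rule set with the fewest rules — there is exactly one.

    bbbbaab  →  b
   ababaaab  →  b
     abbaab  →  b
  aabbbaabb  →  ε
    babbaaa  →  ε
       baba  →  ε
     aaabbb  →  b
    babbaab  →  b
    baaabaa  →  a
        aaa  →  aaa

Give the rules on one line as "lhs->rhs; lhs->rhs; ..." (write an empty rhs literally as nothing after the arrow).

ab->b; ba->; bb->; bba->bb

  | bbbbaab => bbaab => bbab => bbb => b
  | ababaaab => babaaab => baaab => aab => ab => b
  | abbaab => bbaab => bbab => bbb => b
  | aabbbaabb => abbbaabb => bbbaabb => baabb => abb => bb => ε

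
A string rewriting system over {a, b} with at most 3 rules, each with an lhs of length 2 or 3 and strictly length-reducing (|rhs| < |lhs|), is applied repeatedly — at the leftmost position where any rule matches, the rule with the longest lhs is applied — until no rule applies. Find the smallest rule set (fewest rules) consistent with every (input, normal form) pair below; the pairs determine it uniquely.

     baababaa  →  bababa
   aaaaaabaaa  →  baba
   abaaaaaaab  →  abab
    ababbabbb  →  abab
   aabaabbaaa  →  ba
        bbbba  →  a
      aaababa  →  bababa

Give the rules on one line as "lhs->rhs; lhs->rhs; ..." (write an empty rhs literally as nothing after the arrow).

aa->b; baa->ba; bb->

  | baababaa => bababaa => bababa
  | aaaaaabaaa => baaaabaaa => baaabaaa => baabaaa => babaaa => babaa => baba
  | abaaaaaaab => abaaaaaab => abaaaaab => abaaaab => abaaab => abaab => abab
  | ababbabbb => abaabbb => ababbb => abab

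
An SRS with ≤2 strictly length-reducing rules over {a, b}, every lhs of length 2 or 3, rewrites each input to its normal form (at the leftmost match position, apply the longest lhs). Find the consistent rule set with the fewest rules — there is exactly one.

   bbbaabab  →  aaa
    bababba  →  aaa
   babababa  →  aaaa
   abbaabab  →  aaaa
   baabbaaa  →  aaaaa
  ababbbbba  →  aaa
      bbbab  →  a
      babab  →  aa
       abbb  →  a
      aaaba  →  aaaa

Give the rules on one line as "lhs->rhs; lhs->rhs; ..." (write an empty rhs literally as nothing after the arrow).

  | bbbaabab => bbaabab => baabab => aabab => aaab => aaa
  | bababba => ababba => aabba => aaba => aaa
  | babababa => abababa => aababa => aaaba => aaaa
  | abbaabab => abaabab => aaabab => aaaab => aaaa

ab->a; ba->a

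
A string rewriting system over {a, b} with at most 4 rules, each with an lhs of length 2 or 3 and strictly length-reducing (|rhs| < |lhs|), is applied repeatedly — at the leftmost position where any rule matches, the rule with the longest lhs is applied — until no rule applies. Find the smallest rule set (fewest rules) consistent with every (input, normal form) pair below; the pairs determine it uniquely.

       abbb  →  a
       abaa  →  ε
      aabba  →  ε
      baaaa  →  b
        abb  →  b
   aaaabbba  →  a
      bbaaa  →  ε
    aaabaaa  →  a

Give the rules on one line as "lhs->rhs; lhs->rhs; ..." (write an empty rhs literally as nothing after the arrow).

aa->; ab->; bb->a

  | abbb => bb => a
  | abaa => aa => ε
  | aabba => bba => aa => ε
  | baaaa => baa => b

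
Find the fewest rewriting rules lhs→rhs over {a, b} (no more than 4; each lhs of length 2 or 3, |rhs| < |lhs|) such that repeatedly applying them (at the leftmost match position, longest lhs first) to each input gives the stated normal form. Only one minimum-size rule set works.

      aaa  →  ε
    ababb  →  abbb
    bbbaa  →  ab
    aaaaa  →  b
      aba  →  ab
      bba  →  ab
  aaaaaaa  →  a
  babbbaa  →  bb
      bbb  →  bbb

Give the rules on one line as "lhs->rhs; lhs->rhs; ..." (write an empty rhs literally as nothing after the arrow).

aa->b; aaa->; ba->b; bba->ab

  | aaa => ε
  | ababb => abbb
  | bbbaa => baba => bba => ab
  | aaaaa => aa => b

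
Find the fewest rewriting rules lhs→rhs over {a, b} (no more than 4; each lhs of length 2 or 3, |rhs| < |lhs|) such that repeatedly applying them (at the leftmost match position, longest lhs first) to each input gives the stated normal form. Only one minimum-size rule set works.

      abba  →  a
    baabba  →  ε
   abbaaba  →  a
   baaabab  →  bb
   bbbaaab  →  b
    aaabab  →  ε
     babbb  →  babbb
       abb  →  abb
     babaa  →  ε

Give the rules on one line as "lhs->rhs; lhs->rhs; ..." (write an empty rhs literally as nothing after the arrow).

aab->; aba->b; baa->; bba->

  | abba => a
  | baabba => bba => ε
  | abbaaba => aaba => a
  | baaabab => abab => bb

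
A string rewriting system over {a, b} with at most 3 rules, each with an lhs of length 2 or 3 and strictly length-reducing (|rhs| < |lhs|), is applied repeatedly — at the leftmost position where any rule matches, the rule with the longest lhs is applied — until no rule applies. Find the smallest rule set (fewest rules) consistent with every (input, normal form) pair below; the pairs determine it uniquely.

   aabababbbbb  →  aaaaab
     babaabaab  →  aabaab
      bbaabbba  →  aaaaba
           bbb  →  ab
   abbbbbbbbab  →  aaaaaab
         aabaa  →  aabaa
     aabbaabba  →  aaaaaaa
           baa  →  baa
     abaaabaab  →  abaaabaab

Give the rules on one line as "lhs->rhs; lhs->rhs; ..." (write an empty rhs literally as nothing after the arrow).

bab->; bb->a

  | aabababbbbb => aaabbbbb => aaaabbb => aaaaab
  | babaabaab => aabaab
  | bbaabbba => aaabbba => aaaaba
  | bbb => ab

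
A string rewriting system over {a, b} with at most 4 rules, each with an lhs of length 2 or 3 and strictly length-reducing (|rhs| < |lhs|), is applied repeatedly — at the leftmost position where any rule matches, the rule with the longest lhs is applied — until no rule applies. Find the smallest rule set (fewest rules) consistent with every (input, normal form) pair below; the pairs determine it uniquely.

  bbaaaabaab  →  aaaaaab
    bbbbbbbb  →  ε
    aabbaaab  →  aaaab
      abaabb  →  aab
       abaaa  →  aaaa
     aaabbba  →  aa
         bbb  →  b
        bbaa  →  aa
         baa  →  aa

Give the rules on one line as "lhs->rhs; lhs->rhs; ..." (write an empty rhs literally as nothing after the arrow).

abb->b; ba->a; bb->

  | bbaaaabaab => aaaabaab => aaaaaab
  | bbbbbbbb => bbbbbb => bbbb => bb => ε
  | aabbaaab => abaaab => aaaab
  | abaabb => aaabb => aab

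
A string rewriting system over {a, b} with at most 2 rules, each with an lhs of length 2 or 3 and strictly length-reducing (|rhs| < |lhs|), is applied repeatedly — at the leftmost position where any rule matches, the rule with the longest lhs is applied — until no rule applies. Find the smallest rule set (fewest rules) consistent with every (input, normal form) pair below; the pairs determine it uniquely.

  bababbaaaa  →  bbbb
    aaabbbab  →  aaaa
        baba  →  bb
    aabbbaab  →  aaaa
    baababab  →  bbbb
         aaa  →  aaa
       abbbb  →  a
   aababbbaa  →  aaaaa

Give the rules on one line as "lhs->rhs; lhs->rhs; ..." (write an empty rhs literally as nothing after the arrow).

ab->a; ba->b

  | bababbaaaa => bbabbaaaa => bbbbaaaa => bbbbaaa => bbbbaa => bbbba => bbbb
  | aaabbbab => aaabbab => aaabab => aaaab => aaaa
  | baba => bba => bb
  | aabbbaab => aabbaab => aabaab => aaaab => aaaa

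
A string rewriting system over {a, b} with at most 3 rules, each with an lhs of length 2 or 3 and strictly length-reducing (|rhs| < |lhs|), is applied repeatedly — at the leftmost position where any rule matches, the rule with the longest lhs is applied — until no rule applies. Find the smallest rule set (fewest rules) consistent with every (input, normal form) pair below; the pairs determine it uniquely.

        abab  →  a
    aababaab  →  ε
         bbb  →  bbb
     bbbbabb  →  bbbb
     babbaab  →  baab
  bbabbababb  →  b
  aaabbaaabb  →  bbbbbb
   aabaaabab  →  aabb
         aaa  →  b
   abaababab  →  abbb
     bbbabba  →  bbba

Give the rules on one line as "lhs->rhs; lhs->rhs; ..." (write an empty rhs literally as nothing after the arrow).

aaa->b; bab->

  | abab => a
  | aababaab => aaaab => bab => ε
  | bbb
  | bbbbabb => bbbb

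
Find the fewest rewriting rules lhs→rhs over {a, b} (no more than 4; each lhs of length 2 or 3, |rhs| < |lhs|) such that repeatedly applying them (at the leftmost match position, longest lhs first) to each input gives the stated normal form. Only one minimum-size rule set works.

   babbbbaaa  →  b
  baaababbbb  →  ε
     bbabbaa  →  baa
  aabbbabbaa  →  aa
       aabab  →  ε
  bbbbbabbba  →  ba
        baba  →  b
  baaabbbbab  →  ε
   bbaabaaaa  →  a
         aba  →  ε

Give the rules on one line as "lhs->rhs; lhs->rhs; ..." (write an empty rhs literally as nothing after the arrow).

aaa->b; ab->; aba->ab; bb->

  | babbbbaaa => bbbbaaa => bbaaa => aaa => b
  | baaababbbb => bbbabbbb => babbbb => bbbb => bb => ε
  | bbabbaa => abbaa => baa
  | aabbbabbaa => abbabbaa => babbaa => bbaa => aa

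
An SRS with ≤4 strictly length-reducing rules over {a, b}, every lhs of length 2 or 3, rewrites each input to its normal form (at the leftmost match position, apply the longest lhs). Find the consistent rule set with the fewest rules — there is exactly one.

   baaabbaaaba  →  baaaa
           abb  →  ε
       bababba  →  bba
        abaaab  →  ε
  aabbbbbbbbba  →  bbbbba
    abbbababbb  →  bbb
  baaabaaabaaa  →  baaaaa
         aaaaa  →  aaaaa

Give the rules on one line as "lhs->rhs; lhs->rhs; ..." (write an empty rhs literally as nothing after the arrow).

  | baaabbaaaba => baaaaaba => baaaaab => baaaa
  | abb => ε
  | bababba => babbba => bba
  | abaaab => abaab => abab => abb => ε

ab->; aba->ab; abb->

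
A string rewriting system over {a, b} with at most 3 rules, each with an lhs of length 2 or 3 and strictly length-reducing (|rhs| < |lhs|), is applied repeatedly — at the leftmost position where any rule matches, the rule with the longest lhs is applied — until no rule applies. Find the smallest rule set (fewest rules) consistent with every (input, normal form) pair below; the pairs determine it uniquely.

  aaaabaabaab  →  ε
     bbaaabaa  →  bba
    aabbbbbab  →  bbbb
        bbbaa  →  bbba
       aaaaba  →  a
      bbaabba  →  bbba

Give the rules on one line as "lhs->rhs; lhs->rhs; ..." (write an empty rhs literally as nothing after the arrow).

aa->a; ab->

  | aaaabaabaab => aaabaabaab => aabaabaab => abaabaab => aabaab => abaab => aab => ab => ε
  | bbaaabaa => bbaabaa => bbabaa => bbaa => bba
  | aabbbbbab => abbbbbab => bbbbab => bbbb
  | bbbaa => bbba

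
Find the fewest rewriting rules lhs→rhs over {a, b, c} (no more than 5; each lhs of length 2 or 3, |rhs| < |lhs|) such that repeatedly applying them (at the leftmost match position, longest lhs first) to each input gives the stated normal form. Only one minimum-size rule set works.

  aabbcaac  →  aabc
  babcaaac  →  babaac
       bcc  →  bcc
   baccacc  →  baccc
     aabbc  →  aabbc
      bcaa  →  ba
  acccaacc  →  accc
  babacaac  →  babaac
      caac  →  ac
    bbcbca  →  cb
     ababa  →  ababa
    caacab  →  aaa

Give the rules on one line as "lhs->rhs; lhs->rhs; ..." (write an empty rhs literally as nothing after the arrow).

  | aabbcaac => aabbac => aabc
  | babcaaac => babaac
  | bcc
  | baccacc => baccc

bba->b; bcb->cb; ca->; cab->aa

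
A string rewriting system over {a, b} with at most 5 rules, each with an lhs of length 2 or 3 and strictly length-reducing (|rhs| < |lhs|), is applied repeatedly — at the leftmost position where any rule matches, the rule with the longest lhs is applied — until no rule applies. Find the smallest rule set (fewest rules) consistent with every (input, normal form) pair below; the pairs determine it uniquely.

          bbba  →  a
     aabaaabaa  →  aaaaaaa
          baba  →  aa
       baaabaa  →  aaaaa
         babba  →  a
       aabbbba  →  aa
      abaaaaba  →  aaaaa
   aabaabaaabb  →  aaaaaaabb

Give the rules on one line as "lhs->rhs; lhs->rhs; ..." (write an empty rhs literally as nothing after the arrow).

ba->; baa->aa; bab->a; bbb->

  | bbba => a
  | aabaaabaa => aaaaabaa => aaaaaaa
  | baba => aa
  | baaabaa => aaabaa => aaaaa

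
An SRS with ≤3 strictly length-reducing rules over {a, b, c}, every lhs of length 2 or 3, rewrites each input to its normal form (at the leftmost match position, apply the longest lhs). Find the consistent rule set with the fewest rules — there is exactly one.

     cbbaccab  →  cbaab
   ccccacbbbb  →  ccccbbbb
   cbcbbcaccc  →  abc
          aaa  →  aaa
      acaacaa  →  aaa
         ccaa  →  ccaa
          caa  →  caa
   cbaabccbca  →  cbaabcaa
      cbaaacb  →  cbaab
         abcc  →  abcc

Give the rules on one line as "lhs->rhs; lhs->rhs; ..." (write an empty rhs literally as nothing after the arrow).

  | cbbaccab => cbbcab => cbaab
  | ccccacbbbb => ccccbbbb
  | cbcbbcaccc => abbcaccc => abaaccc => abacc => abc
  | aaa

ac->; bbc->ba; cbc->a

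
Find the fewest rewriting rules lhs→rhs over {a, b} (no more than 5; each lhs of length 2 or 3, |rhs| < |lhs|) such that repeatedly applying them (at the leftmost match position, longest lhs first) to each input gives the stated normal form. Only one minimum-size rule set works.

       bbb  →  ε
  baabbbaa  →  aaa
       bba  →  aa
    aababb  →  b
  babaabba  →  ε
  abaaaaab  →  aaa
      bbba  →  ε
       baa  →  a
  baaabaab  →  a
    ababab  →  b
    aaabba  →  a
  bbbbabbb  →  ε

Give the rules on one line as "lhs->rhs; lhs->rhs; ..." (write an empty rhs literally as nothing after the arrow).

ab->; aba->; ba->; bb->a

  | bbb => ab => ε
  | baabbbaa => abbbaa => bbaa => aaa
  | bba => aa
  | aababb => abb => b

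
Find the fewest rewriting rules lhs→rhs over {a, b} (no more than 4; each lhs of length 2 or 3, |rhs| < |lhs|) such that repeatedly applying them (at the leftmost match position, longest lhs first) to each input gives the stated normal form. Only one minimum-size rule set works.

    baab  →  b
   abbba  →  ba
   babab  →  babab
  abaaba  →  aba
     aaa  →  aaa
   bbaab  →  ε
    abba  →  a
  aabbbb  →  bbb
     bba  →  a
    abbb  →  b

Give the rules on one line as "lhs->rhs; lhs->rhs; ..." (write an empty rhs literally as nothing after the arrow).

aab->; abb->; bba->a

  | baab => b
  | abbba => ba
  | babab
  | abaaba => aba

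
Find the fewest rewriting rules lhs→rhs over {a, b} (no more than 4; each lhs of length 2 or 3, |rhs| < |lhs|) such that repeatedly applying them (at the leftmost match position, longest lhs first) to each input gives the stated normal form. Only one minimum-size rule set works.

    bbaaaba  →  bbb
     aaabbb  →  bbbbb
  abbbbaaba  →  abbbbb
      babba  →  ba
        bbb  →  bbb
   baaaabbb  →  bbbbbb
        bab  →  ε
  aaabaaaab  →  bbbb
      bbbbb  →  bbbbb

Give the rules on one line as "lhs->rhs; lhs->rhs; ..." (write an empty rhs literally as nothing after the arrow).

  | bbaaaba => bbaaba => bbaba => bbba => bbb
  | aaabbb => bbbbb
  | abbbbaaba => abbbbaba => abbbbba => abbbbb
  | babba => ba

aaa->bb; bab->; bba->bb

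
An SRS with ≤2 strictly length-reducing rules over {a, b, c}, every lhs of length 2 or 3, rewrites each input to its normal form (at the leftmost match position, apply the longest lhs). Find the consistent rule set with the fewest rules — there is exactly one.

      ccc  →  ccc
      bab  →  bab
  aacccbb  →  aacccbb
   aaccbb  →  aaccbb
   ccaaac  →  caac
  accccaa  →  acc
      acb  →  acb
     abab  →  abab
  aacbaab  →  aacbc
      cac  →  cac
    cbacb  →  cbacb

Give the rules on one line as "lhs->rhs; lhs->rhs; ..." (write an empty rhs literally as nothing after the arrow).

aab->c; cca->c

  | ccc
  | bab
  | aacccbb
  | aaccbb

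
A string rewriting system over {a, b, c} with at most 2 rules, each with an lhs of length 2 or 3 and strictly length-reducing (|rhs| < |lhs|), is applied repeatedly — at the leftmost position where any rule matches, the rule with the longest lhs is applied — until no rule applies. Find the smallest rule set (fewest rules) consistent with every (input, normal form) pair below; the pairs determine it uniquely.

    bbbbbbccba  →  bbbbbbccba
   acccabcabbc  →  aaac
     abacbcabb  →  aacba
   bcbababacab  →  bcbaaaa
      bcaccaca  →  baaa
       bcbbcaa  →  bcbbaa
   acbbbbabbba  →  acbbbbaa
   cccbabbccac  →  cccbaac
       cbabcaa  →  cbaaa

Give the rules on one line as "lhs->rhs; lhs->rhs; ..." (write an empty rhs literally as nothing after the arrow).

  | bbbbbbccba
  | acccabcabbc => accabcabbc => acabcabbc => aabcabbc => aacabbc => aaabbc => aaabc => aaac
  | abacbcabb => aacbcabb => aacbabb => aacbab => aacba
  | bcbababacab => bcbaabacab => bcbaaacab => bcbaaaab => bcbaaaa

ab->a; ca->a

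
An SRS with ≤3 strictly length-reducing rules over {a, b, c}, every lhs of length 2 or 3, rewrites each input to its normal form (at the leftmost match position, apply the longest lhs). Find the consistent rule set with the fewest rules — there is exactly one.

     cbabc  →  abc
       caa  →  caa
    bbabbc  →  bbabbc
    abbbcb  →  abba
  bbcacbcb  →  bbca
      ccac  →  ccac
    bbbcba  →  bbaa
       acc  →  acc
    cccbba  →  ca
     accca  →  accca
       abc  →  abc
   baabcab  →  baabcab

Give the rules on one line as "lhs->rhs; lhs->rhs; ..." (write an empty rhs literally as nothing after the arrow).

bcb->a; cb->

  | cbabc => abc
  | caa
  | bbabbc
  | abbbcb => abba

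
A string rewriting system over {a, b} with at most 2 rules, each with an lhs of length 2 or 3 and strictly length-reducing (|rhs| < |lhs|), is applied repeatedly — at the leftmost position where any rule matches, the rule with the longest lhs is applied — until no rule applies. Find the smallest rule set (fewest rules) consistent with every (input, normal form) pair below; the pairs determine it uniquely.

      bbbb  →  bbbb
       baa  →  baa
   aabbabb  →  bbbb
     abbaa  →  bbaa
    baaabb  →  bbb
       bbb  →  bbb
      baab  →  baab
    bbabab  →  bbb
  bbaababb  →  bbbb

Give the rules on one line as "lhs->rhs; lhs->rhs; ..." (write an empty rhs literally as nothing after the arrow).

  | bbbb
  | baa
  | aabbabb => abbabb => bbabb => bbbb
  | abbaa => bbaa

aba->; abb->bb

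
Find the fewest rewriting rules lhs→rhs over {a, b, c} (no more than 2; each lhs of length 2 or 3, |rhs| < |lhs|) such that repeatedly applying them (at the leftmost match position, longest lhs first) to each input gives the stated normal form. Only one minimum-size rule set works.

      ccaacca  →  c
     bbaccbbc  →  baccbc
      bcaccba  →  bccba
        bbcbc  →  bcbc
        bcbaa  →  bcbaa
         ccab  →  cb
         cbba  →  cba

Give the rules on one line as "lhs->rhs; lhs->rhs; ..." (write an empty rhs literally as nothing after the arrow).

  | ccaacca => cacca => cca => c
  | bbaccbbc => baccbbc => baccbc
  | bcaccba => bccba
  | bbcbc => bcbc

bb->b; ca->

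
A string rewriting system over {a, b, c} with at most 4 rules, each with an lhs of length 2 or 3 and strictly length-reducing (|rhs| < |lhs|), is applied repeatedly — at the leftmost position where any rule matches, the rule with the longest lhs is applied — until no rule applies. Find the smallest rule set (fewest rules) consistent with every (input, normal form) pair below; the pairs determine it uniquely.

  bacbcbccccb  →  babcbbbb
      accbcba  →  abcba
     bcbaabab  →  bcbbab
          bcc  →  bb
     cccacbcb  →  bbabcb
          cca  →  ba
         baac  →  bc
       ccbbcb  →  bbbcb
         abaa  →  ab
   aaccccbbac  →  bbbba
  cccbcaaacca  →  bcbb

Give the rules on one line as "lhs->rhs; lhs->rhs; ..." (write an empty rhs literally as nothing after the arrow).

aa->; ac->a; cac->ba; cc->b

  | bacbcbccccb => babcbccccb => babcbbccb => babcbbbb
  | accbcba => acbcba => abcba
  | bcbaabab => bcbbab
  | bcc => bb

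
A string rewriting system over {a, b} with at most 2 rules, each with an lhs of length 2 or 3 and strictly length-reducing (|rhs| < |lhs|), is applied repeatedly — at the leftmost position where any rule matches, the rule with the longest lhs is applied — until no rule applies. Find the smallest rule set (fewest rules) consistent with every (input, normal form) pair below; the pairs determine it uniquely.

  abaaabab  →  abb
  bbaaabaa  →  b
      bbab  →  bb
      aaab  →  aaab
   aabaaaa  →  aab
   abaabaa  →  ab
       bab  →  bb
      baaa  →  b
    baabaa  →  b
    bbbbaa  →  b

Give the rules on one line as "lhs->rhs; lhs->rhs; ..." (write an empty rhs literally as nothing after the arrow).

  | abaaabab => abaabab => ababab => abbab => abab => abb
  | bbaaabaa => baaabaa => baabaa => babaa => bbaa => baa => ba => b
  | bbab => bab => bb
  | aaab

ba->b; bba->ba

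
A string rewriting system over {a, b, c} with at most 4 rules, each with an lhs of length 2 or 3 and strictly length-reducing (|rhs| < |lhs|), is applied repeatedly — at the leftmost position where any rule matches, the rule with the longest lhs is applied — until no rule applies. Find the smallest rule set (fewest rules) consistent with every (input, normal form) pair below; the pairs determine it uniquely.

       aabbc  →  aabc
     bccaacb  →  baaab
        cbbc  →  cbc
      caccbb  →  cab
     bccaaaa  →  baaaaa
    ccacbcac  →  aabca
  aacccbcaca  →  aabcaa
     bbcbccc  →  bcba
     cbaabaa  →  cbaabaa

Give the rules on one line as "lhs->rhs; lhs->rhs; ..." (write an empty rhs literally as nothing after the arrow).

  | aabbc => aabc
  | bccaacb => baaacb => baaab
  | cbbc => cbc
  | caccbb => cacbb => cabb => cab

ac->a; bb->b; cc->a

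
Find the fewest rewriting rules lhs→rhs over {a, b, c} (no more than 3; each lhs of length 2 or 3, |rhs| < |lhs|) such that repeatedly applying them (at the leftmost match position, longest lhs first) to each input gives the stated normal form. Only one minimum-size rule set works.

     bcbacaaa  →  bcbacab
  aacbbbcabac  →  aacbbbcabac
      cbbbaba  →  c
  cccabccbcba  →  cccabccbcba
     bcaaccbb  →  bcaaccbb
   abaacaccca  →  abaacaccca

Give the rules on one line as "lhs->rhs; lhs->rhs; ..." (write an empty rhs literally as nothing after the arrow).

  | bcbacaaa => bcbacab
  | aacbbbcabac
  | cbbbaba => cbba => c
  | cccabccbcba

aaa->ab; bba->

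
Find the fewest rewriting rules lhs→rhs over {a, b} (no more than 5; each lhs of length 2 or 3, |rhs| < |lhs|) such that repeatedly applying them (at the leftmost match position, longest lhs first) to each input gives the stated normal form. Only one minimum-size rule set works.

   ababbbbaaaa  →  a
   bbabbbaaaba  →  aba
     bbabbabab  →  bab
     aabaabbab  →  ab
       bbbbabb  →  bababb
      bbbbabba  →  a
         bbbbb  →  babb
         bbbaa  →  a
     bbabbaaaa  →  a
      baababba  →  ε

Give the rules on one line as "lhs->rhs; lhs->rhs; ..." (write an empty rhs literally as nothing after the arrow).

  | ababbbbaaaa => abababaaaa => ababaaaaa => abaaaaaa => aaaaaaa => aaaaa => aaa => a
  | bbabbbaaaba => abbbaaaba => abaaaaba => aaaaaba => aaaba => aba
  | bbabbabab => abbabab => aabab => bab
  | aabaabbab => baabbab => aabbab => bbab => ab

aa->; baa->aa; bba->a; bbb->ba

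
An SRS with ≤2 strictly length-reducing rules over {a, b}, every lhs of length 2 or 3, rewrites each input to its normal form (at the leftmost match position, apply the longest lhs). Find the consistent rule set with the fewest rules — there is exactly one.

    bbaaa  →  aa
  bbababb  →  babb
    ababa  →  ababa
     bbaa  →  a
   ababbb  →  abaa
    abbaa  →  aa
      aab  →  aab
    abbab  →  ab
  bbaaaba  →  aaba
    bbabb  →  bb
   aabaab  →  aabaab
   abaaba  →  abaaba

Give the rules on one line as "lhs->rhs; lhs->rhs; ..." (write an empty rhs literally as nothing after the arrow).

bba->; bbb->a

  | bbaaa => aa
  | bbababb => babb
  | ababa
  | bbaa => a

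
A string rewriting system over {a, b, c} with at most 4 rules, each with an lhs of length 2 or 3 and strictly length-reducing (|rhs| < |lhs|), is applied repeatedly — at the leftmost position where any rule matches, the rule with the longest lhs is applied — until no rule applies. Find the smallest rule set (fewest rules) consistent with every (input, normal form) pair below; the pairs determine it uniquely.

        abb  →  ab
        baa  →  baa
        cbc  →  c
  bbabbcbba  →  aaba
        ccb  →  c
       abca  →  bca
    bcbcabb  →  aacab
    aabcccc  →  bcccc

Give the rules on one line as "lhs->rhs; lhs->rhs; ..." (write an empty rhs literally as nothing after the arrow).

abc->bc; bb->b; bcb->aa; cb->

  | abb => ab
  | baa
  | cbc => c
  | bbabbcbba => babbcbba => babcbba => bbcbba => bcbba => aaba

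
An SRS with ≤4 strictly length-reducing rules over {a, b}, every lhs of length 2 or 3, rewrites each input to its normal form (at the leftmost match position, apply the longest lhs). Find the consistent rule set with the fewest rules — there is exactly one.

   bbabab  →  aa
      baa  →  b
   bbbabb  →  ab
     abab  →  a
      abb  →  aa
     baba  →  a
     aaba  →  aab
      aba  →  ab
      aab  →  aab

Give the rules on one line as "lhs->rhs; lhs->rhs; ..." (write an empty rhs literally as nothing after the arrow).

ba->b; bab->; bb->a

  | bbabab => aabab => aa
  | baa => ba => b
  | bbbabb => ababb => ab
  | abab => a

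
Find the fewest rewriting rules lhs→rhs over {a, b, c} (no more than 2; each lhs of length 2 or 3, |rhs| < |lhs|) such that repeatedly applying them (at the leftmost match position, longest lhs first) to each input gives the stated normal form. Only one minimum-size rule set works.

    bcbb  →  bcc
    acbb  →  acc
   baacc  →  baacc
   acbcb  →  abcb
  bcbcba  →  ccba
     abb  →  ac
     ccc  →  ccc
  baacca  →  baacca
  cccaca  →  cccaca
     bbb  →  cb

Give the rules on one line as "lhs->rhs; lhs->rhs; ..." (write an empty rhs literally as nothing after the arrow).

bb->c; cbc->bc

  | bcbb => bcc
  | acbb => acc
  | baacc
  | acbcb => abcb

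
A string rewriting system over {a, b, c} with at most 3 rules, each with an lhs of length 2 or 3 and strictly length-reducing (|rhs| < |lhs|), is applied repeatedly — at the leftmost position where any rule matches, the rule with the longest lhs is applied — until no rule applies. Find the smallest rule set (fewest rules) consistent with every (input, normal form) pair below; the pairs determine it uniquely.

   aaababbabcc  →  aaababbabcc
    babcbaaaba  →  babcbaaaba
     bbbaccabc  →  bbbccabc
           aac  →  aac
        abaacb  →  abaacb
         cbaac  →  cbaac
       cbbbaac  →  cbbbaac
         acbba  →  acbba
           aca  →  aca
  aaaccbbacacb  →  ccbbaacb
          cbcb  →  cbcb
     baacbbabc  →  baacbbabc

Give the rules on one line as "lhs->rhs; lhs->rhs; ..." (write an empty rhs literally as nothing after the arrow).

  | aaababbabcc
  | babcbaaaba
  | bbbaccabc => bbbccabc
  | aac

acc->cc; cac->ac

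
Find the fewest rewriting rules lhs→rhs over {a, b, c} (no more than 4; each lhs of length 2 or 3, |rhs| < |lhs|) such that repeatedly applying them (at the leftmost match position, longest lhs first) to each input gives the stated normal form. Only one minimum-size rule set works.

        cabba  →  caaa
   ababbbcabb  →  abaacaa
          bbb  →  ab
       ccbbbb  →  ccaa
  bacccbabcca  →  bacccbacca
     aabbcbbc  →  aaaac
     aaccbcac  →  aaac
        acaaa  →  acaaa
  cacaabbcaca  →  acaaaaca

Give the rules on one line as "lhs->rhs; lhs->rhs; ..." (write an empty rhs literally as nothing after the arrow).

  | cabba => caaa
  | ababbbcabb => abaabcabb => abaacabb => abaacaa
  | bbb => ab
  | ccbbbb => ccabb => ccaa

bb->a; bc->c; cac->ac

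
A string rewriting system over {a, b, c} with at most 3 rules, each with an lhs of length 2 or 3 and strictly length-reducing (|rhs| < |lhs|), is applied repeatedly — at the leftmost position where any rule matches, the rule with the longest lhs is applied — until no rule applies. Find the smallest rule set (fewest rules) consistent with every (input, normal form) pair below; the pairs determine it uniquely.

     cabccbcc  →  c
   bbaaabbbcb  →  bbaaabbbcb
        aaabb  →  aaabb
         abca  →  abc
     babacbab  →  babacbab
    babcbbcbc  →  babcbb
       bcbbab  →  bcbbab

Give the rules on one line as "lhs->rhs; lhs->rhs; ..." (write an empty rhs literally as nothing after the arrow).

  | cabccbcc => cbccbcc => cbcc => c
  | bbaaabbbcb
  | aaabb
  | abca => abc

ca->c; cbc->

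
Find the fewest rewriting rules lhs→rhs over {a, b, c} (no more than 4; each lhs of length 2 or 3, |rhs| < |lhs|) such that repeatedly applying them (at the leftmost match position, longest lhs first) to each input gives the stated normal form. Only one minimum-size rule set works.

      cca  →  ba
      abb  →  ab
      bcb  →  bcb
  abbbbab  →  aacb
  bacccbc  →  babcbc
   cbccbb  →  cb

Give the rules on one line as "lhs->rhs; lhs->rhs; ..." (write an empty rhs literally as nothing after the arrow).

bb->b; bba->ac; cc->b

  | cca => ba
  | abb => ab
  | bcb
  | abbbbab => abbbab => abbab => aacb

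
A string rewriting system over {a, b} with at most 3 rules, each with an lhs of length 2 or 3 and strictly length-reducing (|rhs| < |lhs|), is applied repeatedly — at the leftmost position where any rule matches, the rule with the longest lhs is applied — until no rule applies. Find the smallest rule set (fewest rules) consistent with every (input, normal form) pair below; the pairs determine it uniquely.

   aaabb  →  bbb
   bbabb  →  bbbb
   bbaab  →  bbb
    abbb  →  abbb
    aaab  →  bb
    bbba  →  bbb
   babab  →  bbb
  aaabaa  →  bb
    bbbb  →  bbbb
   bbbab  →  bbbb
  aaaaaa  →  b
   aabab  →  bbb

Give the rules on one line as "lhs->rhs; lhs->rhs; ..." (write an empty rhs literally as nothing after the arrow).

aa->b; ba->b

  | aaabb => babb => bbb
  | bbabb => bbbb
  | bbaab => bbab => bbb
  | abbb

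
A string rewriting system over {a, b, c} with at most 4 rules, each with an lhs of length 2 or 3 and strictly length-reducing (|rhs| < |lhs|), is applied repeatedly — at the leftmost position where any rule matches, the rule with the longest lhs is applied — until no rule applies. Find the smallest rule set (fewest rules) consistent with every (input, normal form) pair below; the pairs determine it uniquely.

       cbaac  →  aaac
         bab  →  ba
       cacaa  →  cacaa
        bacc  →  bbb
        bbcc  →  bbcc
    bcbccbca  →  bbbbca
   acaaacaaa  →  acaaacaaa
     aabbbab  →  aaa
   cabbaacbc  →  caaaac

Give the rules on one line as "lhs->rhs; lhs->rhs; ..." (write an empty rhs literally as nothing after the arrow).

  | cbaac => aaac
  | bab => ba
  | cacaa
  | bacc => bbb

ab->a; acc->bb; cb->a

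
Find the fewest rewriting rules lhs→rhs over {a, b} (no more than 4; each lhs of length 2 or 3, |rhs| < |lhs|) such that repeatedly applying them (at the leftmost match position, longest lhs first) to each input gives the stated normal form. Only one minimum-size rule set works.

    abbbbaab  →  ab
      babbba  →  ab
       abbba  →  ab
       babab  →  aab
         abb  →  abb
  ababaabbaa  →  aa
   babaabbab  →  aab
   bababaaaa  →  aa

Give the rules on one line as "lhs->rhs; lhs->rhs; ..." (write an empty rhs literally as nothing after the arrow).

  | abbbbaab => abbab => ab
  | babbba => abbba => ab
  | abbba => ab
  | babab => abab => aab

aaa->aa; ba->a; bba->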